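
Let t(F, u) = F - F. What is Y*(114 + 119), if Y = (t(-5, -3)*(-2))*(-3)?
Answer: 0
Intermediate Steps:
t(F, u) = 0
Y = 0 (Y = (0*(-2))*(-3) = 0*(-3) = 0)
Y*(114 + 119) = 0*(114 + 119) = 0*233 = 0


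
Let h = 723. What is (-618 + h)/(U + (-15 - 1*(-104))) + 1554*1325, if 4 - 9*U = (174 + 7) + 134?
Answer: 28826727/14 ≈ 2.0591e+6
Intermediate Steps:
U = -311/9 (U = 4/9 - ((174 + 7) + 134)/9 = 4/9 - (181 + 134)/9 = 4/9 - ⅑*315 = 4/9 - 35 = -311/9 ≈ -34.556)
(-618 + h)/(U + (-15 - 1*(-104))) + 1554*1325 = (-618 + 723)/(-311/9 + (-15 - 1*(-104))) + 1554*1325 = 105/(-311/9 + (-15 + 104)) + 2059050 = 105/(-311/9 + 89) + 2059050 = 105/(490/9) + 2059050 = 105*(9/490) + 2059050 = 27/14 + 2059050 = 28826727/14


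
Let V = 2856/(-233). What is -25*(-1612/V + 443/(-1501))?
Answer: -3515652425/1071714 ≈ -3280.4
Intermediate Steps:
V = -2856/233 (V = 2856*(-1/233) = -2856/233 ≈ -12.258)
-25*(-1612/V + 443/(-1501)) = -25*(-1612/(-2856/233) + 443/(-1501)) = -25*(-1612*(-233/2856) + 443*(-1/1501)) = -25*(93899/714 - 443/1501) = -25*140626097/1071714 = -3515652425/1071714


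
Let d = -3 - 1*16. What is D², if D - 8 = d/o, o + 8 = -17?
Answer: 47961/625 ≈ 76.738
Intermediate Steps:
o = -25 (o = -8 - 17 = -25)
d = -19 (d = -3 - 16 = -19)
D = 219/25 (D = 8 - 19/(-25) = 8 - 19*(-1/25) = 8 + 19/25 = 219/25 ≈ 8.7600)
D² = (219/25)² = 47961/625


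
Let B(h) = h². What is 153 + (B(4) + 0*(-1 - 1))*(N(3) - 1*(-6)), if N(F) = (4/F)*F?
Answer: 313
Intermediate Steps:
N(F) = 4
153 + (B(4) + 0*(-1 - 1))*(N(3) - 1*(-6)) = 153 + (4² + 0*(-1 - 1))*(4 - 1*(-6)) = 153 + (16 + 0*(-2))*(4 + 6) = 153 + (16 + 0)*10 = 153 + 16*10 = 153 + 160 = 313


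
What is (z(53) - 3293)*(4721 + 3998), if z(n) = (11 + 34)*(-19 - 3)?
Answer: -37343477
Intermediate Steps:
z(n) = -990 (z(n) = 45*(-22) = -990)
(z(53) - 3293)*(4721 + 3998) = (-990 - 3293)*(4721 + 3998) = -4283*8719 = -37343477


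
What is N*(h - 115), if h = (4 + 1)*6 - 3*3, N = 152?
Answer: -14288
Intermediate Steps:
h = 21 (h = 5*6 - 9 = 30 - 9 = 21)
N*(h - 115) = 152*(21 - 115) = 152*(-94) = -14288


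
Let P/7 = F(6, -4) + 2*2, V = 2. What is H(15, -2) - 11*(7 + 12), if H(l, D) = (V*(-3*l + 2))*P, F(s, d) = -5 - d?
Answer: -2015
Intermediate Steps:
P = 21 (P = 7*((-5 - 1*(-4)) + 2*2) = 7*((-5 + 4) + 4) = 7*(-1 + 4) = 7*3 = 21)
H(l, D) = 84 - 126*l (H(l, D) = (2*(-3*l + 2))*21 = (2*(2 - 3*l))*21 = (4 - 6*l)*21 = 84 - 126*l)
H(15, -2) - 11*(7 + 12) = (84 - 126*15) - 11*(7 + 12) = (84 - 1890) - 11*19 = -1806 - 1*209 = -1806 - 209 = -2015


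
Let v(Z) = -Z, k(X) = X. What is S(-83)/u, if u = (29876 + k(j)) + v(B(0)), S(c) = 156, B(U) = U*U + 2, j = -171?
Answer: 52/9901 ≈ 0.0052520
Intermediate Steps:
B(U) = 2 + U**2 (B(U) = U**2 + 2 = 2 + U**2)
u = 29703 (u = (29876 - 171) - (2 + 0**2) = 29705 - (2 + 0) = 29705 - 1*2 = 29705 - 2 = 29703)
S(-83)/u = 156/29703 = 156*(1/29703) = 52/9901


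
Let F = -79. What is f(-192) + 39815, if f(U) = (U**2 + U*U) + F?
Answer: 113464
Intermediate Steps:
f(U) = -79 + 2*U**2 (f(U) = (U**2 + U*U) - 79 = (U**2 + U**2) - 79 = 2*U**2 - 79 = -79 + 2*U**2)
f(-192) + 39815 = (-79 + 2*(-192)**2) + 39815 = (-79 + 2*36864) + 39815 = (-79 + 73728) + 39815 = 73649 + 39815 = 113464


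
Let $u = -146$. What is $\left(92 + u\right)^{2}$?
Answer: $2916$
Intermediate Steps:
$\left(92 + u\right)^{2} = \left(92 - 146\right)^{2} = \left(-54\right)^{2} = 2916$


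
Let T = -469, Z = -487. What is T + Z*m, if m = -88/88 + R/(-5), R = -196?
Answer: -95362/5 ≈ -19072.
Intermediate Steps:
m = 191/5 (m = -88/88 - 196/(-5) = -88*1/88 - 196*(-1/5) = -1 + 196/5 = 191/5 ≈ 38.200)
T + Z*m = -469 - 487*191/5 = -469 - 93017/5 = -95362/5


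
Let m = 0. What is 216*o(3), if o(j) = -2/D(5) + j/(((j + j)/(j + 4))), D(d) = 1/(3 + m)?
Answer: -540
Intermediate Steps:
D(d) = 1/3 (D(d) = 1/(3 + 0) = 1/3)
o(j) = -4 + j/2 (o(j) = -2/1/3 + j/(((j + j)/(j + 4))) = -2*3 + j/(((2*j)/(4 + j))) = -6 + j/((2*j/(4 + j))) = -6 + j*((4 + j)/(2*j)) = -6 + (2 + j/2) = -4 + j/2)
216*o(3) = 216*(-4 + (1/2)*3) = 216*(-4 + 3/2) = 216*(-5/2) = -540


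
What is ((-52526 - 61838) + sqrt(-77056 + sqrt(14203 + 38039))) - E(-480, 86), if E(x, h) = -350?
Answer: -114014 + I*sqrt(77056 - sqrt(52242)) ≈ -1.1401e+5 + 277.18*I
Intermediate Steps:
((-52526 - 61838) + sqrt(-77056 + sqrt(14203 + 38039))) - E(-480, 86) = ((-52526 - 61838) + sqrt(-77056 + sqrt(14203 + 38039))) - 1*(-350) = (-114364 + sqrt(-77056 + sqrt(52242))) + 350 = -114014 + sqrt(-77056 + sqrt(52242))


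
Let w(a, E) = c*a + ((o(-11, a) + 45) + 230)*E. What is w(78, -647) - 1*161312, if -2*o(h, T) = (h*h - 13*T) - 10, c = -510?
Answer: -1342275/2 ≈ -6.7114e+5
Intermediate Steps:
o(h, T) = 5 - h²/2 + 13*T/2 (o(h, T) = -((h*h - 13*T) - 10)/2 = -((h² - 13*T) - 10)/2 = -(-10 + h² - 13*T)/2 = 5 - h²/2 + 13*T/2)
w(a, E) = -510*a + E*(439/2 + 13*a/2) (w(a, E) = -510*a + (((5 - ½*(-11)² + 13*a/2) + 45) + 230)*E = -510*a + (((5 - ½*121 + 13*a/2) + 45) + 230)*E = -510*a + (((5 - 121/2 + 13*a/2) + 45) + 230)*E = -510*a + (((-111/2 + 13*a/2) + 45) + 230)*E = -510*a + ((-21/2 + 13*a/2) + 230)*E = -510*a + (439/2 + 13*a/2)*E = -510*a + E*(439/2 + 13*a/2))
w(78, -647) - 1*161312 = (-510*78 + (439/2)*(-647) + (13/2)*(-647)*78) - 1*161312 = (-39780 - 284033/2 - 328029) - 161312 = -1019651/2 - 161312 = -1342275/2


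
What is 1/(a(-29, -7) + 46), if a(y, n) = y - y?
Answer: 1/46 ≈ 0.021739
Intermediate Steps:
a(y, n) = 0
1/(a(-29, -7) + 46) = 1/(0 + 46) = 1/46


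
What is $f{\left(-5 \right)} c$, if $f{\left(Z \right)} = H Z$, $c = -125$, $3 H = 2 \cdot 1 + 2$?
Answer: $\frac{2500}{3} \approx 833.33$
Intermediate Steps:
$H = \frac{4}{3}$ ($H = \frac{2 \cdot 1 + 2}{3} = \frac{2 + 2}{3} = \frac{1}{3} \cdot 4 = \frac{4}{3} \approx 1.3333$)
$f{\left(Z \right)} = \frac{4 Z}{3}$
$f{\left(-5 \right)} c = \frac{4}{3} \left(-5\right) \left(-125\right) = \left(- \frac{20}{3}\right) \left(-125\right) = \frac{2500}{3}$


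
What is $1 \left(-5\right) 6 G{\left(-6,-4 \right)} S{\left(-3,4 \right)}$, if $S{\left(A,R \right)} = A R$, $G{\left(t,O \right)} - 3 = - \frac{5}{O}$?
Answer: $1530$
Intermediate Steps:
$G{\left(t,O \right)} = 3 - \frac{5}{O}$
$1 \left(-5\right) 6 G{\left(-6,-4 \right)} S{\left(-3,4 \right)} = 1 \left(-5\right) 6 \left(3 - \frac{5}{-4}\right) \left(\left(-3\right) 4\right) = \left(-5\right) 6 \left(3 - - \frac{5}{4}\right) \left(-12\right) = - 30 \left(3 + \frac{5}{4}\right) \left(-12\right) = \left(-30\right) \frac{17}{4} \left(-12\right) = \left(- \frac{255}{2}\right) \left(-12\right) = 1530$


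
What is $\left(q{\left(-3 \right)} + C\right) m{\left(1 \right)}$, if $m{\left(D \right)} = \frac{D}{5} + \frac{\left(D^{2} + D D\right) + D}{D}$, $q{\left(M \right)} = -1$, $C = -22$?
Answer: $- \frac{368}{5} \approx -73.6$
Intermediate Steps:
$m{\left(D \right)} = \frac{D}{5} + \frac{D + 2 D^{2}}{D}$ ($m{\left(D \right)} = D \frac{1}{5} + \frac{\left(D^{2} + D^{2}\right) + D}{D} = \frac{D}{5} + \frac{2 D^{2} + D}{D} = \frac{D}{5} + \frac{D + 2 D^{2}}{D}$)
$\left(q{\left(-3 \right)} + C\right) m{\left(1 \right)} = \left(-1 - 22\right) \left(1 + \frac{11}{5} \cdot 1\right) = - 23 \left(1 + \frac{11}{5}\right) = \left(-23\right) \frac{16}{5} = - \frac{368}{5}$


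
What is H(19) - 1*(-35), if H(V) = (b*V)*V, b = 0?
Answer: 35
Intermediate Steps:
H(V) = 0 (H(V) = (0*V)*V = 0*V = 0)
H(19) - 1*(-35) = 0 - 1*(-35) = 0 + 35 = 35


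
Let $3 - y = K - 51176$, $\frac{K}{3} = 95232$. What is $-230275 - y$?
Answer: $4242$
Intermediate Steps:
$K = 285696$ ($K = 3 \cdot 95232 = 285696$)
$y = -234517$ ($y = 3 - \left(285696 - 51176\right) = 3 - 234520 = -234517$)
$-230275 - y = -230275 - -234517 = -230275 + 234517 = 4242$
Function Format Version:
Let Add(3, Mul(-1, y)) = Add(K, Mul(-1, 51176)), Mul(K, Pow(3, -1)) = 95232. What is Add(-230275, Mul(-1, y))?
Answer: 4242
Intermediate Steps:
K = 285696 (K = Mul(3, 95232) = 285696)
y = -234517 (y = Add(3, Mul(-1, Add(285696, Mul(-1, 51176)))) = Add(3, Mul(-1, Add(285696, -51176))) = Add(3, Mul(-1, 234520)) = Add(3, -234520) = -234517)
Add(-230275, Mul(-1, y)) = Add(-230275, Mul(-1, -234517)) = Add(-230275, 234517) = 4242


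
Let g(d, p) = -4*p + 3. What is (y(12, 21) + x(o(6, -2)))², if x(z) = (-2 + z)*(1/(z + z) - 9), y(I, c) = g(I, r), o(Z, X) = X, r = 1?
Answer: 1296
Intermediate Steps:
g(d, p) = 3 - 4*p
y(I, c) = -1 (y(I, c) = 3 - 4*1 = 3 - 4 = -1)
x(z) = (-9 + 1/(2*z))*(-2 + z) (x(z) = (-2 + z)*(1/(2*z) - 9) = (-2 + z)*(-9 + 1/(2*z)) = (-9 + 1/(2*z))*(-2 + z))
(y(12, 21) + x(o(6, -2)))² = (-1 + (37/2 - 1/(-2) - 9*(-2)))² = (-1 + (37/2 - 1*(-½) + 18))² = (-1 + (37/2 + ½ + 18))² = (-1 + 37)² = 36² = 1296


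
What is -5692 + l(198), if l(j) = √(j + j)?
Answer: -5692 + 6*√11 ≈ -5672.1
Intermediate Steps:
l(j) = √2*√j (l(j) = √(2*j) = √2*√j)
-5692 + l(198) = -5692 + √2*√198 = -5692 + √2*(3*√22) = -5692 + 6*√11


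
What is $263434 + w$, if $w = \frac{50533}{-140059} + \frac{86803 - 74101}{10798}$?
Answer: $\frac{199203754456836}{756178541} \approx 2.6344 \cdot 10^{5}$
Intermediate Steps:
$w = \frac{616687042}{756178541}$ ($w = 50533 \left(- \frac{1}{140059}\right) + 12702 \cdot \frac{1}{10798} = - \frac{50533}{140059} + \frac{6351}{5399} = \frac{616687042}{756178541} \approx 0.81553$)
$263434 + w = 263434 + \frac{616687042}{756178541} = \frac{199203754456836}{756178541}$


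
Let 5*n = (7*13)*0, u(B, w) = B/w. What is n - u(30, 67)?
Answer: -30/67 ≈ -0.44776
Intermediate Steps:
n = 0 (n = ((7*13)*0)/5 = (91*0)/5 = (1/5)*0 = 0)
n - u(30, 67) = 0 - 30/67 = -30/67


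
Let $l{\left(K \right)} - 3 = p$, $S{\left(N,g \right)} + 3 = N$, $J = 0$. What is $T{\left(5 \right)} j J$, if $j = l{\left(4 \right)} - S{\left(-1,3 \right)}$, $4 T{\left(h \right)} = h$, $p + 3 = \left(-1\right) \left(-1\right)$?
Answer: $0$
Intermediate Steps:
$S{\left(N,g \right)} = -3 + N$
$p = -2$ ($p = -3 - -1 = -3 + 1 = -2$)
$T{\left(h \right)} = \frac{h}{4}$
$l{\left(K \right)} = 1$ ($l{\left(K \right)} = 3 - 2 = 1$)
$j = 5$ ($j = 1 - \left(-3 - 1\right) = 1 - -4 = 1 + 4 = 5$)
$T{\left(5 \right)} j J = \frac{1}{4} \cdot 5 \cdot 5 \cdot 0 = \frac{5}{4} \cdot 5 \cdot 0 = \frac{25}{4} \cdot 0 = 0$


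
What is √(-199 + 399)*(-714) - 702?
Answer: -702 - 7140*√2 ≈ -10799.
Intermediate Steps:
√(-199 + 399)*(-714) - 702 = √200*(-714) - 702 = (10*√2)*(-714) - 702 = -7140*√2 - 702 = -702 - 7140*√2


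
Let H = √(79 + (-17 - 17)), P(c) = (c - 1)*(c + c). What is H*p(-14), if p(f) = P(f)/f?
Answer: -90*√5 ≈ -201.25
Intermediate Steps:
P(c) = 2*c*(-1 + c) (P(c) = (-1 + c)*(2*c) = 2*c*(-1 + c))
p(f) = -2 + 2*f (p(f) = (2*f*(-1 + f))/f = -2 + 2*f)
H = 3*√5 (H = √(79 - 34) = √45 = 3*√5 ≈ 6.7082)
H*p(-14) = (3*√5)*(-2 + 2*(-14)) = (3*√5)*(-2 - 28) = (3*√5)*(-30) = -90*√5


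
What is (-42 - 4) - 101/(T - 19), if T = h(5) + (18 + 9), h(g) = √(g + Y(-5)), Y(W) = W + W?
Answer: (-46*√5 + 469*I)/(√5 - 8*I) ≈ -57.71 + 3.2731*I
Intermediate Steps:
Y(W) = 2*W
h(g) = √(-10 + g) (h(g) = √(g + 2*(-5)) = √(g - 10) = √(-10 + g))
T = 27 + I*√5 (T = √(-10 + 5) + (18 + 9) = √(-5) + 27 = I*√5 + 27 = 27 + I*√5 ≈ 27.0 + 2.2361*I)
(-42 - 4) - 101/(T - 19) = (-42 - 4) - 101/((27 + I*√5) - 19) = -46 - 101/(8 + I*√5)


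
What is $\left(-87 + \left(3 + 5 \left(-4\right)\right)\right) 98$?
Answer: $-10192$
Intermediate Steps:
$\left(-87 + \left(3 + 5 \left(-4\right)\right)\right) 98 = \left(-87 + \left(3 - 20\right)\right) 98 = \left(-87 - 17\right) 98 = \left(-104\right) 98 = -10192$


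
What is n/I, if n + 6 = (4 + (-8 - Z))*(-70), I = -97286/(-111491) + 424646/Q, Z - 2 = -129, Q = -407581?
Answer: 97881234985734/1923070505 ≈ 50898.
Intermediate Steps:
Z = -127 (Z = 2 - 129 = -127)
I = -7692282020/45441613271 (I = -97286/(-111491) + 424646/(-407581) = -97286*(-1/111491) + 424646*(-1/407581) = 97286/111491 - 424646/407581 = -7692282020/45441613271 ≈ -0.16928)
n = -8616 (n = -6 + (4 + (-8 - 1*(-127)))*(-70) = -6 + (4 + (-8 + 127))*(-70) = -6 + (4 + 119)*(-70) = -6 + 123*(-70) = -6 - 8610 = -8616)
n/I = -8616/(-7692282020/45441613271) = -8616*(-45441613271/7692282020) = 97881234985734/1923070505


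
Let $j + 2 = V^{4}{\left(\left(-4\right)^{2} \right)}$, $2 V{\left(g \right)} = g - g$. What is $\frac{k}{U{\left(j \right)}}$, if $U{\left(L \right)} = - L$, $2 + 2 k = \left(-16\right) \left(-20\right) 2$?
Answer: $\frac{319}{2} \approx 159.5$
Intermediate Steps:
$V{\left(g \right)} = 0$ ($V{\left(g \right)} = \frac{g - g}{2} = \frac{1}{2} \cdot 0 = 0$)
$k = 319$ ($k = -1 + \frac{\left(-16\right) \left(-20\right) 2}{2} = -1 + \frac{320 \cdot 2}{2} = -1 + \frac{1}{2} \cdot 640 = -1 + 320 = 319$)
$j = -2$ ($j = -2 + 0^{4} = -2 + 0 = -2$)
$\frac{k}{U{\left(j \right)}} = \frac{319}{\left(-1\right) \left(-2\right)} = \frac{319}{2}$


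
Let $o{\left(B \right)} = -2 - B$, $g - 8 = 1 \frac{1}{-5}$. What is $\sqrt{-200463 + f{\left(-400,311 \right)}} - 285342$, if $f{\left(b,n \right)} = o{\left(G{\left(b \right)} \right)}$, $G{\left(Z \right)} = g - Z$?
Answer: $-285342 + \frac{6 i \sqrt{139495}}{5} \approx -2.8534 \cdot 10^{5} + 448.19 i$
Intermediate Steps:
$g = \frac{39}{5}$ ($g = 8 + 1 \frac{1}{-5} = 8 + 1 \left(- \frac{1}{5}\right) = 8 - \frac{1}{5} = \frac{39}{5} \approx 7.8$)
$G{\left(Z \right)} = \frac{39}{5} - Z$
$f{\left(b,n \right)} = - \frac{49}{5} + b$ ($f{\left(b,n \right)} = -2 - \left(\frac{39}{5} - b\right) = -2 + \left(- \frac{39}{5} + b\right) = - \frac{49}{5} + b$)
$\sqrt{-200463 + f{\left(-400,311 \right)}} - 285342 = \sqrt{-200463 - \frac{2049}{5}} - 285342 = \sqrt{- \frac{1004364}{5}} - 285342 = \frac{6 i \sqrt{139495}}{5} - 285342 = -285342 + \frac{6 i \sqrt{139495}}{5}$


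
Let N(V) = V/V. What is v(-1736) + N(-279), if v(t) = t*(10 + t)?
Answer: 2996337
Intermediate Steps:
N(V) = 1
v(-1736) + N(-279) = -1736*(10 - 1736) + 1 = -1736*(-1726) + 1 = 2996336 + 1 = 2996337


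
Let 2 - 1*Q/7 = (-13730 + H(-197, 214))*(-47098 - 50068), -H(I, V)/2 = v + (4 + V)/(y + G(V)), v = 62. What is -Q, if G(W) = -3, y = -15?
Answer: 84658403690/9 ≈ 9.4065e+9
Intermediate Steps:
H(I, V) = -1112/9 + V/9 (H(I, V) = -2*(62 + (4 + V)/(-15 - 3)) = -2*(62 + (4 + V)/(-18)) = -2*(62 + (4 + V)*(-1/18)) = -2*(62 + (-2/9 - V/18)) = -2*(556/9 - V/18) = -1112/9 + V/9)
Q = -84658403690/9 (Q = 14 - 7*(-13730 + (-1112/9 + (⅑)*214))*(-47098 - 50068) = 14 - 7*(-13730 + (-1112/9 + 214/9))*(-97166) = 14 - 7*(-13730 - 898/9)*(-97166) = 14 - (-871276)*(-97166)/9 = 14 - 7*12094057688/9 = 14 - 84658403816/9 = -84658403690/9 ≈ -9.4065e+9)
-Q = -1*(-84658403690/9) = 84658403690/9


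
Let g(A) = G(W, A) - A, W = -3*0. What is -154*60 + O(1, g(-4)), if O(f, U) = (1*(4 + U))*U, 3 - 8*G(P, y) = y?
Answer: -588591/64 ≈ -9196.7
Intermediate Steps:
W = 0
G(P, y) = 3/8 - y/8
g(A) = 3/8 - 9*A/8 (g(A) = (3/8 - A/8) - A = 3/8 - 9*A/8)
O(f, U) = U*(4 + U) (O(f, U) = (4 + U)*U = U*(4 + U))
-154*60 + O(1, g(-4)) = -154*60 + (3/8 - 9/8*(-4))*(4 + (3/8 - 9/8*(-4))) = -9240 + (3/8 + 9/2)*(4 + (3/8 + 9/2)) = -9240 + 39*(4 + 39/8)/8 = -9240 + (39/8)*(71/8) = -9240 + 2769/64 = -588591/64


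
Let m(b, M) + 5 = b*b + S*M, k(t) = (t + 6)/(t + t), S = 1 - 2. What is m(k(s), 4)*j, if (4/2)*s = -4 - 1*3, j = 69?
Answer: -119991/196 ≈ -612.20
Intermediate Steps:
S = -1
s = -7/2 (s = (-4 - 1*3)/2 = (-4 - 3)/2 = (½)*(-7) = -7/2 ≈ -3.5000)
k(t) = (6 + t)/(2*t) (k(t) = (6 + t)/((2*t)) = (6 + t)*(1/(2*t)) = (6 + t)/(2*t))
m(b, M) = -5 + b² - M (m(b, M) = -5 + (b*b - M) = -5 + (b² - M) = -5 + b² - M)
m(k(s), 4)*j = (-5 + ((6 - 7/2)/(2*(-7/2)))² - 1*4)*69 = (-5 + ((½)*(-2/7)*(5/2))² - 4)*69 = (-5 + (-5/14)² - 4)*69 = (-5 + 25/196 - 4)*69 = -1739/196*69 = -119991/196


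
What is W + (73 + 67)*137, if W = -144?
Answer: 19036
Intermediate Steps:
W + (73 + 67)*137 = -144 + (73 + 67)*137 = -144 + 140*137 = -144 + 19180 = 19036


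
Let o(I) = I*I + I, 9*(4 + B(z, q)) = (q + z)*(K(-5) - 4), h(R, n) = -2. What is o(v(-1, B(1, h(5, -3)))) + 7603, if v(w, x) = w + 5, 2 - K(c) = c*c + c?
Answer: 7623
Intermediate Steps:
K(c) = 2 - c - c² (K(c) = 2 - (c*c + c) = 2 - (c² + c) = 2 - (c + c²) = 2 + (-c - c²) = 2 - c - c²)
B(z, q) = -4 - 22*q/9 - 22*z/9 (B(z, q) = -4 + ((q + z)*((2 - 1*(-5) - 1*(-5)²) - 4))/9 = -4 + ((q + z)*((2 + 5 - 1*25) - 4))/9 = -4 + ((q + z)*((2 + 5 - 25) - 4))/9 = -4 + ((q + z)*(-18 - 4))/9 = -4 + ((q + z)*(-22))/9 = -4 + (-22*q - 22*z)/9 = -4 + (-22*q/9 - 22*z/9) = -4 - 22*q/9 - 22*z/9)
v(w, x) = 5 + w
o(I) = I + I² (o(I) = I² + I = I + I²)
o(v(-1, B(1, h(5, -3)))) + 7603 = (5 - 1)*(1 + (5 - 1)) + 7603 = 4*(1 + 4) + 7603 = 4*5 + 7603 = 20 + 7603 = 7623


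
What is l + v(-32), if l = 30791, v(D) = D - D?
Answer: 30791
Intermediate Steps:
v(D) = 0
l + v(-32) = 30791 + 0 = 30791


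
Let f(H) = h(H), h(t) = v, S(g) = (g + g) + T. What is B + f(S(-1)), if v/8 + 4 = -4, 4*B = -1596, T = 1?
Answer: -463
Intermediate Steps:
S(g) = 1 + 2*g (S(g) = (g + g) + 1 = 2*g + 1 = 1 + 2*g)
B = -399 (B = (¼)*(-1596) = -399)
v = -64 (v = -32 + 8*(-4) = -32 - 32 = -64)
h(t) = -64
f(H) = -64
B + f(S(-1)) = -399 - 64 = -463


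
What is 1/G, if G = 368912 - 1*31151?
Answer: 1/337761 ≈ 2.9607e-6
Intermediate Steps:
G = 337761 (G = 368912 - 31151 = 337761)
1/G = 1/337761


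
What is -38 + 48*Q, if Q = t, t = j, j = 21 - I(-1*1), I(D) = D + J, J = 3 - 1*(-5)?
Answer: 634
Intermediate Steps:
J = 8 (J = 3 + 5 = 8)
I(D) = 8 + D (I(D) = D + 8 = 8 + D)
j = 14 (j = 21 - (8 - 1*1) = 21 - (8 - 1) = 21 - 1*7 = 21 - 7 = 14)
t = 14
Q = 14
-38 + 48*Q = -38 + 48*14 = -38 + 672 = 634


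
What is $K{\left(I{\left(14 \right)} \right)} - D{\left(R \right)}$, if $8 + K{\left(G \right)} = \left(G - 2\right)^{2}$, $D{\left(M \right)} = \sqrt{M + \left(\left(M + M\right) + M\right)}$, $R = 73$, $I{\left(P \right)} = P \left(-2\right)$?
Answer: $892 - 2 \sqrt{73} \approx 874.91$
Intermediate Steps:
$I{\left(P \right)} = - 2 P$
$D{\left(M \right)} = 2 \sqrt{M}$ ($D{\left(M \right)} = \sqrt{M + \left(2 M + M\right)} = \sqrt{M + 3 M} = \sqrt{4 M} = 2 \sqrt{M}$)
$K{\left(G \right)} = -8 + \left(-2 + G\right)^{2}$ ($K{\left(G \right)} = -8 + \left(G - 2\right)^{2} = -8 + \left(-2 + G\right)^{2}$)
$K{\left(I{\left(14 \right)} \right)} - D{\left(R \right)} = \left(-8 + \left(-2 - 28\right)^{2}\right) - 2 \sqrt{73} = \left(-8 + \left(-30\right)^{2}\right) - 2 \sqrt{73} = \left(-8 + 900\right) - 2 \sqrt{73} = 892 - 2 \sqrt{73}$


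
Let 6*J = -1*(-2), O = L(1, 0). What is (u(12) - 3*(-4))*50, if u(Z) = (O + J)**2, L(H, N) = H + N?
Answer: 6200/9 ≈ 688.89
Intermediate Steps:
O = 1 (O = 1 + 0 = 1)
J = 1/3 (J = (-1*(-2))/6 = (1/6)*2 = 1/3 ≈ 0.33333)
u(Z) = 16/9 (u(Z) = (1 + 1/3)**2 = (4/3)**2 = 16/9)
(u(12) - 3*(-4))*50 = (16/9 - 3*(-4))*50 = (16/9 + 12)*50 = (124/9)*50 = 6200/9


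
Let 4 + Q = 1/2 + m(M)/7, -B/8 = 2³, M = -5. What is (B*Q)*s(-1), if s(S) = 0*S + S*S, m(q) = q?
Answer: 1888/7 ≈ 269.71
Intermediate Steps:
s(S) = S² (s(S) = 0 + S² = S²)
B = -64 (B = -8*2³ = -8*8 = -64)
Q = -59/14 (Q = -4 + (1/2 - 5/7) = -4 + (1*(½) - 5*⅐) = -4 + (½ - 5/7) = -4 - 3/14 = -59/14 ≈ -4.2143)
(B*Q)*s(-1) = -64*(-59/14)*(-1)² = (1888/7)*1 = 1888/7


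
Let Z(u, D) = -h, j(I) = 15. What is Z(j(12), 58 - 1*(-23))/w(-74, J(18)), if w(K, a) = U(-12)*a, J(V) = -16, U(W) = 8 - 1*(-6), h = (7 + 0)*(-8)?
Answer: -¼ ≈ -0.25000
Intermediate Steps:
h = -56 (h = 7*(-8) = -56)
U(W) = 14 (U(W) = 8 + 6 = 14)
w(K, a) = 14*a
Z(u, D) = 56 (Z(u, D) = -1*(-56) = 56)
Z(j(12), 58 - 1*(-23))/w(-74, J(18)) = 56/((14*(-16))) = 56/(-224) = 56*(-1/224) = -¼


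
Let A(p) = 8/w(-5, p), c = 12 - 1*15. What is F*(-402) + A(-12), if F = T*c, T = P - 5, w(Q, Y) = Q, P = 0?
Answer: -30158/5 ≈ -6031.6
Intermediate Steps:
c = -3 (c = 12 - 15 = -3)
T = -5 (T = 0 - 5 = -5)
F = 15 (F = -5*(-3) = 15)
A(p) = -8/5 (A(p) = 8/(-5) = 8*(-⅕) = -8/5)
F*(-402) + A(-12) = 15*(-402) - 8/5 = -6030 - 8/5 = -30158/5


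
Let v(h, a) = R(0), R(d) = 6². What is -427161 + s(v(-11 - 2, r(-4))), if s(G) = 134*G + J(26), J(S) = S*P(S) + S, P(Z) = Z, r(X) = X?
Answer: -421635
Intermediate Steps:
R(d) = 36
J(S) = S + S² (J(S) = S*S + S = S² + S = S + S²)
v(h, a) = 36
s(G) = 702 + 134*G (s(G) = 134*G + 26*(1 + 26) = 134*G + 26*27 = 134*G + 702 = 702 + 134*G)
-427161 + s(v(-11 - 2, r(-4))) = -427161 + (702 + 134*36) = -427161 + (702 + 4824) = -427161 + 5526 = -421635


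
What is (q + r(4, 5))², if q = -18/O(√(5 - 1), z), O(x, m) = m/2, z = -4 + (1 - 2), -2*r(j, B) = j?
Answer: 676/25 ≈ 27.040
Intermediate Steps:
r(j, B) = -j/2
z = -5 (z = -4 - 1 = -5)
O(x, m) = m/2 (O(x, m) = m*(½) = m/2)
q = 36/5 (q = -18/((½)*(-5)) = -18/(-5/2) = -18*(-⅖) = 36/5 ≈ 7.2000)
(q + r(4, 5))² = (36/5 - ½*4)² = (36/5 - 2)² = (26/5)² = 676/25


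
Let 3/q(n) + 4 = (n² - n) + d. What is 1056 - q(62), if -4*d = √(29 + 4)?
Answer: 241161190272/228372511 - 12*√33/228372511 ≈ 1056.0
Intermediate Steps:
d = -√33/4 (d = -√(29 + 4)/4 = -√33/4 ≈ -1.4361)
q(n) = 3/(-4 + n² - n - √33/4) (q(n) = 3/(-4 + ((n² - n) - √33/4)) = 3/(-4 + (n² - n - √33/4)) = 3/(-4 + n² - n - √33/4))
1056 - q(62) = 1056 - 12/(-16 - √33 - 4*62 + 4*62²) = 1056 - 12/(-16 - √33 - 248 + 4*3844) = 1056 - 12/(-16 - √33 - 248 + 15376) = 1056 - 12/(15112 - √33)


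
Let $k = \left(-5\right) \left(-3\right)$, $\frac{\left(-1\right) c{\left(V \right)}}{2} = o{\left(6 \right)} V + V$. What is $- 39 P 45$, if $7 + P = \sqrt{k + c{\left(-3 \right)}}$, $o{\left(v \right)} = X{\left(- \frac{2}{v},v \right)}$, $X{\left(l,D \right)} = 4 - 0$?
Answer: $12285 - 5265 \sqrt{5} \approx 512.1$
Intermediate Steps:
$X{\left(l,D \right)} = 4$ ($X{\left(l,D \right)} = 4 + 0 = 4$)
$o{\left(v \right)} = 4$
$c{\left(V \right)} = - 10 V$ ($c{\left(V \right)} = - 2 \left(4 V + V\right) = - 2 \cdot 5 V = - 10 V$)
$k = 15$
$P = -7 + 3 \sqrt{5}$ ($P = -7 + \sqrt{15 - -30} = -7 + \sqrt{15 + 30} = -7 + \sqrt{45} = -7 + 3 \sqrt{5} \approx -0.2918$)
$- 39 P 45 = - 39 \left(-7 + 3 \sqrt{5}\right) 45 = \left(273 - 117 \sqrt{5}\right) 45 = 12285 - 5265 \sqrt{5}$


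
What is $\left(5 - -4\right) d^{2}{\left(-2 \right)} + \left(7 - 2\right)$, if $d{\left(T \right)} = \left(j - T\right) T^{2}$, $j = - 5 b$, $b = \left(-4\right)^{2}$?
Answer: $876101$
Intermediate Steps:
$b = 16$
$j = -80$ ($j = \left(-5\right) 16 = -80$)
$d{\left(T \right)} = T^{2} \left(-80 - T\right)$ ($d{\left(T \right)} = \left(-80 - T\right) T^{2} = T^{2} \left(-80 - T\right)$)
$\left(5 - -4\right) d^{2}{\left(-2 \right)} + \left(7 - 2\right) = \left(5 - -4\right) \left(\left(-2\right)^{2} \left(-80 - -2\right)\right)^{2} + \left(7 - 2\right) = \left(5 + 4\right) \left(4 \left(-80 + 2\right)\right)^{2} + 5 = 9 \left(4 \left(-78\right)\right)^{2} + 5 = 9 \left(-312\right)^{2} + 5 = 9 \cdot 97344 + 5 = 876096 + 5 = 876101$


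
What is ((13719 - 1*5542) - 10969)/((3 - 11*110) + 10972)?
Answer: -2792/9765 ≈ -0.28592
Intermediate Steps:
((13719 - 1*5542) - 10969)/((3 - 11*110) + 10972) = ((13719 - 5542) - 10969)/((3 - 1210) + 10972) = (8177 - 10969)/(-1207 + 10972) = -2792/9765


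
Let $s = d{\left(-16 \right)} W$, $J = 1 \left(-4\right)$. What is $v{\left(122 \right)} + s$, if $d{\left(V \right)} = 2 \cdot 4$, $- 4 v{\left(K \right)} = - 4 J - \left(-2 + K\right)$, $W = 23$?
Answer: $210$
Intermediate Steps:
$J = -4$
$v{\left(K \right)} = - \frac{9}{2} + \frac{K}{4}$ ($v{\left(K \right)} = - \frac{\left(-4\right) \left(-4\right) - \left(-2 + K\right)}{4} = - \frac{16 - \left(-2 + K\right)}{4} = - \frac{18 - K}{4} = - \frac{9}{2} + \frac{K}{4}$)
$d{\left(V \right)} = 8$
$s = 184$ ($s = 8 \cdot 23 = 184$)
$v{\left(122 \right)} + s = \left(- \frac{9}{2} + \frac{1}{4} \cdot 122\right) + 184 = \left(- \frac{9}{2} + \frac{61}{2}\right) + 184 = 26 + 184 = 210$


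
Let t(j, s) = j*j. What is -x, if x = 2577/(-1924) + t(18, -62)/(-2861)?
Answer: 7996173/5504564 ≈ 1.4526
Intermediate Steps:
t(j, s) = j**2
x = -7996173/5504564 (x = 2577/(-1924) + 18**2/(-2861) = 2577*(-1/1924) + 324*(-1/2861) = -2577/1924 - 324/2861 = -7996173/5504564 ≈ -1.4526)
-x = -1*(-7996173/5504564) = 7996173/5504564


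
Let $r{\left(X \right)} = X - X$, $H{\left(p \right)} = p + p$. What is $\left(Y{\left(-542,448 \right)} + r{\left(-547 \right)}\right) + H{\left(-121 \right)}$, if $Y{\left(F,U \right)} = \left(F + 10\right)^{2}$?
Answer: $282782$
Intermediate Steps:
$Y{\left(F,U \right)} = \left(10 + F\right)^{2}$
$H{\left(p \right)} = 2 p$
$r{\left(X \right)} = 0$
$\left(Y{\left(-542,448 \right)} + r{\left(-547 \right)}\right) + H{\left(-121 \right)} = \left(\left(10 - 542\right)^{2} + 0\right) + 2 \left(-121\right) = \left(\left(-532\right)^{2} + 0\right) - 242 = \left(283024 + 0\right) - 242 = 283024 - 242 = 282782$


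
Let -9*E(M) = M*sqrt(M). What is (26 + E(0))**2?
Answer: 676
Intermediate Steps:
E(M) = -M**(3/2)/9 (E(M) = -M*sqrt(M)/9 = -M**(3/2)/9)
(26 + E(0))**2 = (26 - 0**(3/2)/9)**2 = (26 - 1/9*0)**2 = (26 + 0)**2 = 26**2 = 676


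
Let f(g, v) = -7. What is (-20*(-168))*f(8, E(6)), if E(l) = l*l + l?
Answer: -23520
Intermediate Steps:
E(l) = l + l² (E(l) = l² + l = l + l²)
(-20*(-168))*f(8, E(6)) = -20*(-168)*(-7) = 3360*(-7) = -23520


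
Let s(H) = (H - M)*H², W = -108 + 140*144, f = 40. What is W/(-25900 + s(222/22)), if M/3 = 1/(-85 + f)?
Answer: -33361515/41370292 ≈ -0.80641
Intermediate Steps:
M = -1/15 (M = 3/(-85 + 40) = 3/(-45) = 3*(-1/45) = -1/15 ≈ -0.066667)
W = 20052 (W = -108 + 20160 = 20052)
s(H) = H²*(1/15 + H) (s(H) = (H - 1*(-1/15))*H² = (H + 1/15)*H² = (1/15 + H)*H² = H²*(1/15 + H))
W/(-25900 + s(222/22)) = 20052/(-25900 + (222/22)²*(1/15 + 222/22)) = 20052/(-25900 + (222*(1/22))²*(1/15 + 222*(1/22))) = 20052/(-25900 + (111/11)²*(1/15 + 111/11)) = 20052/(-25900 + (12321/121)*(1676/165)) = 20052/(-25900 + 6883332/6655) = 20052/(-165481168/6655) = 20052*(-6655/165481168) = -33361515/41370292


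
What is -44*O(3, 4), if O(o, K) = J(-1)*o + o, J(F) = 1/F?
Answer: 0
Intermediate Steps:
J(F) = 1/F
O(o, K) = 0 (O(o, K) = o/(-1) + o = -o + o = 0)
-44*O(3, 4) = -44*0 = 0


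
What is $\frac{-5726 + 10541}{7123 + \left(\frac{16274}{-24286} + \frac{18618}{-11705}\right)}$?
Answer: $\frac{684374319225}{1012097842286} \approx 0.67619$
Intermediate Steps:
$\frac{-5726 + 10541}{7123 + \left(\frac{16274}{-24286} + \frac{18618}{-11705}\right)} = \frac{4815}{7123 + \left(16274 \left(- \frac{1}{24286}\right) + 18618 \left(- \frac{1}{11705}\right)\right)} = \frac{4815}{7123 - \frac{321321959}{142133815}} = \frac{4815}{\frac{1012097842286}{142133815}} = 4815 \cdot \frac{142133815}{1012097842286} = \frac{684374319225}{1012097842286}$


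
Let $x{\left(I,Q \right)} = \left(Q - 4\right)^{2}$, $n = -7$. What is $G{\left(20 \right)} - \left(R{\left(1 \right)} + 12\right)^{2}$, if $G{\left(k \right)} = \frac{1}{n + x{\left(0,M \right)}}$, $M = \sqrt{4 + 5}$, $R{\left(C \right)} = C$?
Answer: $- \frac{1015}{6} \approx -169.17$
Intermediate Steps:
$M = 3$ ($M = \sqrt{9} = 3$)
$x{\left(I,Q \right)} = \left(-4 + Q\right)^{2}$
$G{\left(k \right)} = - \frac{1}{6}$ ($G{\left(k \right)} = \frac{1}{-7 + \left(-4 + 3\right)^{2}} = \frac{1}{-7 + \left(-1\right)^{2}} = \frac{1}{-7 + 1} = \frac{1}{-6} = - \frac{1}{6}$)
$G{\left(20 \right)} - \left(R{\left(1 \right)} + 12\right)^{2} = - \frac{1}{6} - \left(1 + 12\right)^{2} = - \frac{1}{6} - 13^{2} = - \frac{1}{6} - 169 = - \frac{1015}{6}$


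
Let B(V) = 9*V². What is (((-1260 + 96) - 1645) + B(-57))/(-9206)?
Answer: -13216/4603 ≈ -2.8712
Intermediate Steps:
(((-1260 + 96) - 1645) + B(-57))/(-9206) = (((-1260 + 96) - 1645) + 9*(-57)²)/(-9206) = ((-1164 - 1645) + 9*3249)*(-1/9206) = (-2809 + 29241)*(-1/9206) = 26432*(-1/9206) = -13216/4603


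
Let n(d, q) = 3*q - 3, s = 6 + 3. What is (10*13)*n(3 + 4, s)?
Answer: 3120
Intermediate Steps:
s = 9
n(d, q) = -3 + 3*q
(10*13)*n(3 + 4, s) = (10*13)*(-3 + 3*9) = 130*(-3 + 27) = 130*24 = 3120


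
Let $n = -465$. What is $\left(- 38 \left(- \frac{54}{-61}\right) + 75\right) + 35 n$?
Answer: $- \frac{990252}{61} \approx -16234.0$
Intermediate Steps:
$\left(- 38 \left(- \frac{54}{-61}\right) + 75\right) + 35 n = \left(- 38 \left(- \frac{54}{-61}\right) + 75\right) + 35 \left(-465\right) = \left(- 38 \left(\left(-54\right) \left(- \frac{1}{61}\right)\right) + 75\right) - 16275 = \left(\left(-38\right) \frac{54}{61} + 75\right) - 16275 = \left(- \frac{2052}{61} + 75\right) - 16275 = \frac{2523}{61} - 16275 = - \frac{990252}{61}$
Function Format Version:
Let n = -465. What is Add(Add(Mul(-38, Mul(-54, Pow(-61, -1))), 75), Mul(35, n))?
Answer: Rational(-990252, 61) ≈ -16234.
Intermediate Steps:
Add(Add(Mul(-38, Mul(-54, Pow(-61, -1))), 75), Mul(35, n)) = Add(Add(Mul(-38, Mul(-54, Pow(-61, -1))), 75), Mul(35, -465)) = Add(Add(Mul(-38, Mul(-54, Rational(-1, 61))), 75), -16275) = Add(Add(Mul(-38, Rational(54, 61)), 75), -16275) = Add(Add(Rational(-2052, 61), 75), -16275) = Add(Rational(2523, 61), -16275) = Rational(-990252, 61)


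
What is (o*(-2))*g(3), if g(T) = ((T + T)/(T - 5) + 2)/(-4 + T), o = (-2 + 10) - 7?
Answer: -2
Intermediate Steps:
o = 1 (o = 8 - 7 = 1)
g(T) = (2 + 2*T/(-5 + T))/(-4 + T) (g(T) = ((2*T)/(-5 + T) + 2)/(-4 + T) = (2*T/(-5 + T) + 2)/(-4 + T) = (2 + 2*T/(-5 + T))/(-4 + T))
(o*(-2))*g(3) = (1*(-2))*(2*(-5 + 2*3)/(20 + 3² - 9*3)) = -4*(-5 + 6)/(20 + 9 - 27) = -4/2 = -2*1 = -2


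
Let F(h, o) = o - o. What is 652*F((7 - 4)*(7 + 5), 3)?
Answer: 0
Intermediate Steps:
F(h, o) = 0
652*F((7 - 4)*(7 + 5), 3) = 652*0 = 0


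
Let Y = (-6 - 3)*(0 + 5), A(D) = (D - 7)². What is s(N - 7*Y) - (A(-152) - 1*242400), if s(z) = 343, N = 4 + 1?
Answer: 217462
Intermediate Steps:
N = 5
A(D) = (-7 + D)²
Y = -45 (Y = -9*5 = -45)
s(N - 7*Y) - (A(-152) - 1*242400) = 343 - ((-7 - 152)² - 1*242400) = 343 - ((-159)² - 242400) = 343 - (25281 - 242400) = 343 - 1*(-217119) = 343 + 217119 = 217462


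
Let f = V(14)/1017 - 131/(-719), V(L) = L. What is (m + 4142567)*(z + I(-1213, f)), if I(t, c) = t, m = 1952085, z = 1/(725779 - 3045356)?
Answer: -17148198718568104/2319577 ≈ -7.3928e+9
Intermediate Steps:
f = 143293/731223 (f = 14/1017 - 131/(-719) = 14*(1/1017) - 131*(-1/719) = 14/1017 + 131/719 = 143293/731223 ≈ 0.19596)
z = -1/2319577 (z = 1/(-2319577) = -1/2319577 ≈ -4.3111e-7)
(m + 4142567)*(z + I(-1213, f)) = (1952085 + 4142567)*(-1/2319577 - 1213) = 6094652*(-2813646902/2319577) = -17148198718568104/2319577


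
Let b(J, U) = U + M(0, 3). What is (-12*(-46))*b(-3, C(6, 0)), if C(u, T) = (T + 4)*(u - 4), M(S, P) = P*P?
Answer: 9384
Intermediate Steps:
M(S, P) = P²
C(u, T) = (-4 + u)*(4 + T) (C(u, T) = (4 + T)*(-4 + u) = (-4 + u)*(4 + T))
b(J, U) = 9 + U (b(J, U) = U + 3² = U + 9 = 9 + U)
(-12*(-46))*b(-3, C(6, 0)) = (-12*(-46))*(9 + (-16 - 4*0 + 4*6 + 0*6)) = 552*(9 + (-16 + 0 + 24 + 0)) = 552*(9 + 8) = 552*17 = 9384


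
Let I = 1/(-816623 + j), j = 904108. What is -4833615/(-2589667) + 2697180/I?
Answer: 611065056451997715/2589667 ≈ 2.3596e+11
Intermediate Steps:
I = 1/87485 (I = 1/(-816623 + 904108) = 1/87485 ≈ 1.1431e-5)
-4833615/(-2589667) + 2697180/I = -4833615/(-2589667) + 2697180/(1/87485) = -4833615*(-1/2589667) + 2697180*87485 = 4833615/2589667 + 235962792300 = 611065056451997715/2589667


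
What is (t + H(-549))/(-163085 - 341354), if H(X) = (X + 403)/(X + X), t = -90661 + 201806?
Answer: -61018678/276937011 ≈ -0.22033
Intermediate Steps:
t = 111145
H(X) = (403 + X)/(2*X) (H(X) = (403 + X)/((2*X)) = (403 + X)*(1/(2*X)) = (403 + X)/(2*X))
(t + H(-549))/(-163085 - 341354) = (111145 + (½)*(403 - 549)/(-549))/(-163085 - 341354) = (111145 + (½)*(-1/549)*(-146))/(-504439) = (111145 + 73/549)*(-1/504439) = (61018678/549)*(-1/504439) = -61018678/276937011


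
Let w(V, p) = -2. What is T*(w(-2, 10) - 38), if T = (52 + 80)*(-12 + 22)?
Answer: -52800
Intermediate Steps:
T = 1320 (T = 132*10 = 1320)
T*(w(-2, 10) - 38) = 1320*(-2 - 38) = 1320*(-40) = -52800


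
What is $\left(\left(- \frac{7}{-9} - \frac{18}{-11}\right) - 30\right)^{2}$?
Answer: $\frac{7458361}{9801} \approx 760.98$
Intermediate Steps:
$\left(\left(- \frac{7}{-9} - \frac{18}{-11}\right) - 30\right)^{2} = \left(\left(\left(-7\right) \left(- \frac{1}{9}\right) - - \frac{18}{11}\right) - 30\right)^{2} = \left(\left(\frac{7}{9} + \frac{18}{11}\right) - 30\right)^{2} = \left(\frac{239}{99} - 30\right)^{2} = \left(- \frac{2731}{99}\right)^{2} = \frac{7458361}{9801}$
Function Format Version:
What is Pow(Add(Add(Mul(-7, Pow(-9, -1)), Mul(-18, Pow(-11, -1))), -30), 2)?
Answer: Rational(7458361, 9801) ≈ 760.98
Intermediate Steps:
Pow(Add(Add(Mul(-7, Pow(-9, -1)), Mul(-18, Pow(-11, -1))), -30), 2) = Pow(Add(Add(Mul(-7, Rational(-1, 9)), Mul(-18, Rational(-1, 11))), -30), 2) = Pow(Add(Add(Rational(7, 9), Rational(18, 11)), -30), 2) = Pow(Add(Rational(239, 99), -30), 2) = Pow(Rational(-2731, 99), 2) = Rational(7458361, 9801)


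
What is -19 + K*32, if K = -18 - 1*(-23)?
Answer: 141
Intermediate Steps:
K = 5 (K = -18 + 23 = 5)
-19 + K*32 = -19 + 5*32 = -19 + 160 = 141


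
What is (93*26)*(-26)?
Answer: -62868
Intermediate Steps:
(93*26)*(-26) = 2418*(-26) = -62868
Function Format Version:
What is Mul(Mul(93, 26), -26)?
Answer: -62868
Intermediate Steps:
Mul(Mul(93, 26), -26) = Mul(2418, -26) = -62868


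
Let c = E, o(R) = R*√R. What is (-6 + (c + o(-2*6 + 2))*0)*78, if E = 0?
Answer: -468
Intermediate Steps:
o(R) = R^(3/2)
c = 0
(-6 + (c + o(-2*6 + 2))*0)*78 = (-6 + (0 + (-2*6 + 2)^(3/2))*0)*78 = (-6 + (0 + (-12 + 2)^(3/2))*0)*78 = (-6 + (0 + (-10)^(3/2))*0)*78 = (-6 + (0 - 10*I*√10)*0)*78 = (-6 - 10*I*√10*0)*78 = (-6 + 0)*78 = -6*78 = -468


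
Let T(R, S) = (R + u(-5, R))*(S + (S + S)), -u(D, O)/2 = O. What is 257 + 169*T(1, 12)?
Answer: -5827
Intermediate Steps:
u(D, O) = -2*O
T(R, S) = -3*R*S (T(R, S) = (R - 2*R)*(S + (S + S)) = (-R)*(S + 2*S) = (-R)*(3*S) = -3*R*S)
257 + 169*T(1, 12) = 257 + 169*(-3*1*12) = 257 + 169*(-36) = 257 - 6084 = -5827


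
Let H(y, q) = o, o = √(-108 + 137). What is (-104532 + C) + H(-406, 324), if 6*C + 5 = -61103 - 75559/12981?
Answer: -8934897859/77886 + √29 ≈ -1.1471e+5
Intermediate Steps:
o = √29 ≈ 5.3852
H(y, q) = √29
C = -793318507/77886 (C = -⅚ + (-61103 - 75559/12981)/6 = -⅚ + (⅙)*(-793253602/12981) = -⅚ - 396626801/38943 = -793318507/77886 ≈ -10186.)
(-104532 + C) + H(-406, 324) = (-104532 - 793318507/77886) + √29 = -8934897859/77886 + √29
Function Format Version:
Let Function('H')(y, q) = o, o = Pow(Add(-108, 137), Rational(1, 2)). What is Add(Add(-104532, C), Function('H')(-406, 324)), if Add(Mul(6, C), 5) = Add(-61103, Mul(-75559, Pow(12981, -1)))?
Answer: Add(Rational(-8934897859, 77886), Pow(29, Rational(1, 2))) ≈ -1.1471e+5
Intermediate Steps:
o = Pow(29, Rational(1, 2)) ≈ 5.3852
Function('H')(y, q) = Pow(29, Rational(1, 2))
C = Rational(-793318507, 77886) (C = Add(Rational(-5, 6), Mul(Rational(1, 6), Add(-61103, Mul(-75559, Pow(12981, -1))))) = Add(Rational(-5, 6), Mul(Rational(1, 6), Add(-61103, Mul(-75559, Rational(1, 12981))))) = Add(Rational(-5, 6), Mul(Rational(1, 6), Add(-61103, Rational(-75559, 12981)))) = Add(Rational(-5, 6), Mul(Rational(1, 6), Rational(-793253602, 12981))) = Add(Rational(-5, 6), Rational(-396626801, 38943)) = Rational(-793318507, 77886) ≈ -10186.)
Add(Add(-104532, C), Function('H')(-406, 324)) = Add(Add(-104532, Rational(-793318507, 77886)), Pow(29, Rational(1, 2))) = Add(Rational(-8934897859, 77886), Pow(29, Rational(1, 2)))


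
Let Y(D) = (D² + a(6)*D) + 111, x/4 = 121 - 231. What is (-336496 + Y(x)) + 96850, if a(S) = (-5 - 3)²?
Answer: -74095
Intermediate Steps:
x = -440 (x = 4*(121 - 231) = 4*(-110) = -440)
a(S) = 64 (a(S) = (-8)² = 64)
Y(D) = 111 + D² + 64*D (Y(D) = (D² + 64*D) + 111 = 111 + D² + 64*D)
(-336496 + Y(x)) + 96850 = (-336496 + (111 + (-440)² + 64*(-440))) + 96850 = (-336496 + (111 + 193600 - 28160)) + 96850 = (-336496 + 165551) + 96850 = -170945 + 96850 = -74095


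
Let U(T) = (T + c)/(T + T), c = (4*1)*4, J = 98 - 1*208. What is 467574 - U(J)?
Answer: 51433093/110 ≈ 4.6757e+5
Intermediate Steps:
J = -110 (J = 98 - 208 = -110)
c = 16 (c = 4*4 = 16)
U(T) = (16 + T)/(2*T) (U(T) = (T + 16)/(T + T) = (16 + T)/((2*T)) = (16 + T)*(1/(2*T)) = (16 + T)/(2*T))
467574 - U(J) = 467574 - (16 - 110)/(2*(-110)) = 467574 - (-1)*(-94)/(2*110) = 467574 - 1*47/110 = 467574 - 47/110 = 51433093/110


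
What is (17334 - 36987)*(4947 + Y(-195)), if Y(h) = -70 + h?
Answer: -92015346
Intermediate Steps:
(17334 - 36987)*(4947 + Y(-195)) = (17334 - 36987)*(4947 + (-70 - 195)) = -19653*(4947 - 265) = -19653*4682 = -92015346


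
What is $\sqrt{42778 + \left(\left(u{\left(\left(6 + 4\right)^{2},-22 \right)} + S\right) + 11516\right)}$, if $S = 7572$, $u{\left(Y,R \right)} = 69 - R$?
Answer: $\sqrt{61957} \approx 248.91$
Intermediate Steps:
$\sqrt{42778 + \left(\left(u{\left(\left(6 + 4\right)^{2},-22 \right)} + S\right) + 11516\right)} = \sqrt{42778 + \left(\left(\left(69 - -22\right) + 7572\right) + 11516\right)} = \sqrt{42778 + \left(\left(\left(69 + 22\right) + 7572\right) + 11516\right)} = \sqrt{42778 + \left(\left(91 + 7572\right) + 11516\right)} = \sqrt{42778 + \left(7663 + 11516\right)} = \sqrt{42778 + 19179} = \sqrt{61957}$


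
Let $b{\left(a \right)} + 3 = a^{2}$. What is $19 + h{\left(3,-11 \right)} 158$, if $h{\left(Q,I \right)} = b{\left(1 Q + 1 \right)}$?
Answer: $2073$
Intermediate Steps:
$b{\left(a \right)} = -3 + a^{2}$
$h{\left(Q,I \right)} = -3 + \left(1 + Q\right)^{2}$ ($h{\left(Q,I \right)} = -3 + \left(1 Q + 1\right)^{2} = -3 + \left(Q + 1\right)^{2} = -3 + \left(1 + Q\right)^{2}$)
$19 + h{\left(3,-11 \right)} 158 = 19 + \left(-3 + \left(1 + 3\right)^{2}\right) 158 = 19 + \left(-3 + 4^{2}\right) 158 = 19 + \left(-3 + 16\right) 158 = 19 + 13 \cdot 158 = 19 + 2054 = 2073$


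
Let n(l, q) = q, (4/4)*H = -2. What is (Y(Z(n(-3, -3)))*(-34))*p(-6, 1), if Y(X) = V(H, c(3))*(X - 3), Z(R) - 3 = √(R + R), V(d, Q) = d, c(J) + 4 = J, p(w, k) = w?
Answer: -408*I*√6 ≈ -999.39*I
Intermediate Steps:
H = -2
c(J) = -4 + J
Z(R) = 3 + √2*√R (Z(R) = 3 + √(R + R) = 3 + √(2*R) = 3 + √2*√R)
Y(X) = 6 - 2*X (Y(X) = -2*(X - 3) = -2*(-3 + X) = 6 - 2*X)
(Y(Z(n(-3, -3)))*(-34))*p(-6, 1) = ((6 - 2*(3 + √2*√(-3)))*(-34))*(-6) = ((6 - 2*(3 + √2*(I*√3)))*(-34))*(-6) = ((6 - 2*(3 + I*√6))*(-34))*(-6) = ((6 + (-6 - 2*I*√6))*(-34))*(-6) = (-2*I*√6*(-34))*(-6) = (68*I*√6)*(-6) = -408*I*√6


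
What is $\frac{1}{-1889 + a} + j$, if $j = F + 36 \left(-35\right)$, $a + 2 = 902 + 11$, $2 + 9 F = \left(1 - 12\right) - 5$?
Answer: $- \frac{1234237}{978} \approx -1262.0$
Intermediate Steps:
$F = -2$ ($F = - \frac{2}{9} + \frac{\left(1 - 12\right) - 5}{9} = - \frac{2}{9} + \frac{-11 - 5}{9} = - \frac{2}{9} + \frac{1}{9} \left(-16\right) = - \frac{2}{9} - \frac{16}{9} = -2$)
$a = 911$ ($a = -2 + \left(902 + 11\right) = -2 + 913 = 911$)
$j = -1262$ ($j = -2 + 36 \left(-35\right) = -2 - 1260 = -1262$)
$\frac{1}{-1889 + a} + j = \frac{1}{-1889 + 911} - 1262 = \frac{1}{-978} - 1262 = - \frac{1}{978} - 1262 = - \frac{1234237}{978}$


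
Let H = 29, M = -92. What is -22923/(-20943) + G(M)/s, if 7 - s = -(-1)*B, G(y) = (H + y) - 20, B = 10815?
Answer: 27721117/25150216 ≈ 1.1022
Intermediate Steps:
G(y) = 9 + y (G(y) = (29 + y) - 20 = 9 + y)
s = -10808 (s = 7 - (-1)*(-1*10815) = 7 - (-1)*(-10815) = 7 - 1*10815 = 7 - 10815 = -10808)
-22923/(-20943) + G(M)/s = -22923/(-20943) + (9 - 92)/(-10808) = -22923*(-1/20943) - 83*(-1/10808) = 2547/2327 + 83/10808 = 27721117/25150216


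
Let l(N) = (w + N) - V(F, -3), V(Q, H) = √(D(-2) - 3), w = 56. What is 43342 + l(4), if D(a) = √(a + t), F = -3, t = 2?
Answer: 43402 - I*√3 ≈ 43402.0 - 1.732*I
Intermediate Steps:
D(a) = √(2 + a) (D(a) = √(a + 2) = √(2 + a))
V(Q, H) = I*√3 (V(Q, H) = √(√(2 - 2) - 3) = √(√0 - 3) = √(0 - 3) = √(-3) = I*√3)
l(N) = 56 + N - I*√3 (l(N) = (56 + N) - I*√3 = 56 + N - I*√3)
43342 + l(4) = 43342 + (56 + 4 - I*√3) = 43342 + (60 - I*√3) = 43402 - I*√3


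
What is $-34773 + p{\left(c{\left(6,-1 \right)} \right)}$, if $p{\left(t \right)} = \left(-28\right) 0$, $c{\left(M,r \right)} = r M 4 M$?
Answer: $-34773$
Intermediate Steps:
$c{\left(M,r \right)} = 4 r M^{2}$ ($c{\left(M,r \right)} = r 4 M M = 4 M r M = 4 r M^{2}$)
$p{\left(t \right)} = 0$
$-34773 + p{\left(c{\left(6,-1 \right)} \right)} = -34773 + 0 = -34773$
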